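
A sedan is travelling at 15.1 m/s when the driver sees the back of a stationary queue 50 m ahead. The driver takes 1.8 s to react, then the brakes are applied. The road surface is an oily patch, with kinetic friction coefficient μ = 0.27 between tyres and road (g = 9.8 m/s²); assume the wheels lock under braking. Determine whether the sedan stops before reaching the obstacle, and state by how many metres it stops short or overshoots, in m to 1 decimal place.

No — it overshoots by 20.3 m

a = μg = 0.27 × 9.8 = 2.646 m/s².
Reaction distance = 15.1000 × 1.8 = 27.180 m.
Braking distance = v²/(2a) = 228.010 / 5.292 = 43.086 m.
Total stopping distance = 27.180 + 43.086 = 70.266 m, vs 50 m available — it cannot stop in time and overshoots by 70.266 − 50 = 20.266 m.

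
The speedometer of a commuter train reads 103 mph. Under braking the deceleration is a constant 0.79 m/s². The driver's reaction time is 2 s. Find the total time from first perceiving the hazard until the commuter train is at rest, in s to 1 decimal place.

Total time ≈ 60.3 s

103 mph × 0.44704 = 46.0451 m/s.
Braking time = v/a = 46.0451 / 0.790 = 58.285 s.
Total = 2 + 58.285 = 60.285 s.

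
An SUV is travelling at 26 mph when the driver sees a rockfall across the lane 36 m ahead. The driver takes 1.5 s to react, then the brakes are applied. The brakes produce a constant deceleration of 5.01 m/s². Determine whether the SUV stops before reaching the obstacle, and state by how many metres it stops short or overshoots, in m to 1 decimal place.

26 mph × 0.44704 = 11.6230 m/s.
Reaction distance = 11.6230 × 1.5 = 17.434 m.
Braking distance = v²/(2a) = 135.094 / 10.020 = 13.482 m.
Total stopping distance = 17.434 + 13.482 = 30.916 m, vs 36 m available — it stops with 36 − 30.916 = 5.084 m to spare.

Yes — it stops 5.1 m short of the obstacle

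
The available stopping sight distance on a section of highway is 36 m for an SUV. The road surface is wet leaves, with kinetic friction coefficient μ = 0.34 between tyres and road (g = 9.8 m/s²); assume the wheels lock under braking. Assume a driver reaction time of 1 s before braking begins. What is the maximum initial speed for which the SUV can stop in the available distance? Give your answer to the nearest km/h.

Maximum speed ≈ 45 km/h

a = μg = 0.34 × 9.8 = 3.332 m/s².
Stopping distance: v·t_r + v²/(2a) = 36 with t_r = 1 s and a = 3.332 m/s².
So v² + 6.664 v − 239.90 = 0.
Positive root: v = −a·t_r + √((a·t_r)² + 2a·d) = −3.332 + √(11.102 + 239.90) = 12.5110 m/s.
12.5110 m/s × 3.6 = 45.040 km/h.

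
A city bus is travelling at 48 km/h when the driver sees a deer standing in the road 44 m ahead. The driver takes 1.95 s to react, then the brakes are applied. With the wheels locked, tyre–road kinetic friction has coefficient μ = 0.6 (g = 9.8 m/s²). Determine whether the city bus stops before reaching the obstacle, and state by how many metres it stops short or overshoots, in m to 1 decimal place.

Yes — it stops 2.9 m short of the obstacle

48 km/h ÷ 3.6 = 13.3333 m/s.
a = μg = 0.6 × 9.8 = 5.880 m/s².
Reaction distance = 13.3333 × 1.95 = 26.000 m.
Braking distance = v²/(2a) = 177.777 / 11.760 = 15.117 m.
Total stopping distance = 26.000 + 15.117 = 41.117 m, vs 44 m available — it stops with 44 − 41.117 = 2.883 m to spare.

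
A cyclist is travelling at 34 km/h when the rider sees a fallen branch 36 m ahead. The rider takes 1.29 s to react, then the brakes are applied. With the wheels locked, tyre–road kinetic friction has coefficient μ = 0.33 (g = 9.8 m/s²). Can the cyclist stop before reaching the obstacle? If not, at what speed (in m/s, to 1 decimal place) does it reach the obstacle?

34 km/h ÷ 3.6 = 9.4444 m/s.
a = μg = 0.33 × 9.8 = 3.234 m/s².
Reaction distance = 9.4444 × 1.29 = 12.183 m.
Braking distance = v²/(2a) = 89.197 / 6.468 = 13.791 m.
Total stopping distance = 12.183 + 13.791 = 25.974 m, vs 36 m available — it stops with 36 − 25.974 = 10.026 m to spare.

Yes — it stops about 10.0 m short of the obstacle, so it never reaches it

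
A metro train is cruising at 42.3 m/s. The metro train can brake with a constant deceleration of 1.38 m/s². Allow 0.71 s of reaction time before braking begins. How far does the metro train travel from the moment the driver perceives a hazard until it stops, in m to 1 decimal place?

Reaction distance = v·t_r = 42.3000 × 0.71 = 30.033 m.
Braking distance = v²/(2a) = 42.3000² / (2 × 1.380) = 1789.290 / 2.760 = 648.293 m.
Total = 30.033 + 648.293 = 678.326 m.

Total stopping distance ≈ 678.3 m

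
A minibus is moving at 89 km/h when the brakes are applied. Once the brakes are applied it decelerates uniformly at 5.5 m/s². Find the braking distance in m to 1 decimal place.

89 km/h ÷ 3.6 = 24.7222 m/s.
Braking distance = v²/(2a) = 24.7222² / (2 × 5.500) = 611.187 / 11.000 = 55.562 m.

Braking distance ≈ 55.6 m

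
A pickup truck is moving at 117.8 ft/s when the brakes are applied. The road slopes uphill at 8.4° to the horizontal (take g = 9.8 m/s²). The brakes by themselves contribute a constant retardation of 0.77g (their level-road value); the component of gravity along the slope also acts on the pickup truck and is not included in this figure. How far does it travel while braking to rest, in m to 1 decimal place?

Braking distance ≈ 71.8 m

117.8 ft/s × 0.3048 = 35.9054 m/s.
a = 0.77 × 9.8 = 7.546 m/s².
Gravity along the uphill slope adds to the braking deceleration: a_eff = 7.546 + 9.8·sin 8.4° = 7.546 + 1.432 = 8.978 m/s².
Braking distance = v²/(2a) = 35.9054² / (2 × 8.978) = 1289.198 / 17.956 = 71.798 m.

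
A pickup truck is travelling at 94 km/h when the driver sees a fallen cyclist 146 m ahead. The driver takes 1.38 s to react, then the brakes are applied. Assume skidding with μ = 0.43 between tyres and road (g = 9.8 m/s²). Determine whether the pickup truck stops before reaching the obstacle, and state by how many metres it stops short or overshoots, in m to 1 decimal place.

Yes — it stops 29.1 m short of the obstacle

94 km/h ÷ 3.6 = 26.1111 m/s.
a = μg = 0.43 × 9.8 = 4.214 m/s².
Reaction distance = 26.1111 × 1.38 = 36.033 m.
Braking distance = v²/(2a) = 681.790 / 8.428 = 80.896 m.
Total stopping distance = 36.033 + 80.896 = 116.929 m, vs 146 m available — it stops with 146 − 116.929 = 29.071 m to spare.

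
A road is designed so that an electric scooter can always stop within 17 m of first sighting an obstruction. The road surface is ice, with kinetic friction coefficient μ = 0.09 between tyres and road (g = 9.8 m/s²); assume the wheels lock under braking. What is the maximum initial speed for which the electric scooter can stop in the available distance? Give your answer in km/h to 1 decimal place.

a = μg = 0.09 × 9.8 = 0.882 m/s².
v²/(2a) = d ⇒ v = √(2 × 0.882 × 17) = √29.99 = 5.4763 m/s.
5.4763 m/s × 3.6 = 19.715 km/h.

Maximum speed ≈ 19.7 km/h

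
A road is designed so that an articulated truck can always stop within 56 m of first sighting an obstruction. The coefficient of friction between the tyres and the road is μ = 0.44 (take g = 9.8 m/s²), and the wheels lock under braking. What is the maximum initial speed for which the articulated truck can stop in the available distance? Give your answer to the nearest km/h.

a = μg = 0.44 × 9.8 = 4.312 m/s².
v²/(2a) = d ⇒ v = √(2 × 4.312 × 56) = √482.94 = 21.9759 m/s.
21.9759 m/s × 3.6 = 79.113 km/h.

Maximum speed ≈ 79 km/h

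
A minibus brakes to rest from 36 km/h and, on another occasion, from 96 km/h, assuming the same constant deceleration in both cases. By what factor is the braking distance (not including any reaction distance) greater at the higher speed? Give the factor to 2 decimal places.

Factor ≈ 7.11

Braking distance d = v²/(2a), so with a fixed, d ∝ v².
Factor = (96/36)² = 2.6667² = 7.1113.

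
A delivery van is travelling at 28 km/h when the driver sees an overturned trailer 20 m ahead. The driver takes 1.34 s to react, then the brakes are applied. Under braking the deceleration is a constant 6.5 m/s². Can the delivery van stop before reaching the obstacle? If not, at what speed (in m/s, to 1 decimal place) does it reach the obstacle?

28 km/h ÷ 3.6 = 7.7778 m/s.
Reaction distance = 7.7778 × 1.34 = 10.422 m.
Braking distance = v²/(2a) = 60.494 / 13.000 = 4.653 m.
Total stopping distance = 10.422 + 4.653 = 15.075 m, vs 20 m available — it stops with 20 − 15.075 = 4.925 m to spare.

Yes — it stops about 4.9 m short of the obstacle, so it never reaches it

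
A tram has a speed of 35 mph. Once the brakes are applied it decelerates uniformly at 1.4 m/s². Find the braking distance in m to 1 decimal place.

Braking distance ≈ 87.4 m

35 mph × 0.44704 = 15.6464 m/s.
Braking distance = v²/(2a) = 15.6464² / (2 × 1.400) = 244.810 / 2.800 = 87.432 m.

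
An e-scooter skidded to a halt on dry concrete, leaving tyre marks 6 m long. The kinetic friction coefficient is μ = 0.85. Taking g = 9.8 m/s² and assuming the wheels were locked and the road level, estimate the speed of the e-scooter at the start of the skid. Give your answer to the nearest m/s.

Deceleration a = μg = 0.85 × 9.8 = 8.330 m/s².
v = √(2a·d) = √(2 × 8.330 × 6) = √99.960 = 9.9980 m/s.

Initial speed ≈ 10 m/s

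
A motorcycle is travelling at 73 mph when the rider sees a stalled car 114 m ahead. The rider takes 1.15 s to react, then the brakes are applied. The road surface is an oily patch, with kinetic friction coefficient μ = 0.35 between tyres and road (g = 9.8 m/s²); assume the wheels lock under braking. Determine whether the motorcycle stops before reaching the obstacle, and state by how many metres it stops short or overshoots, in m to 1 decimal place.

No — it overshoots by 78.8 m

73 mph × 0.44704 = 32.6339 m/s.
a = μg = 0.35 × 9.8 = 3.430 m/s².
Reaction distance = 32.6339 × 1.15 = 37.529 m.
Braking distance = v²/(2a) = 1064.971 / 6.860 = 155.244 m.
Total stopping distance = 37.529 + 155.244 = 192.773 m, vs 114 m available — it cannot stop in time and overshoots by 192.773 − 114 = 78.773 m.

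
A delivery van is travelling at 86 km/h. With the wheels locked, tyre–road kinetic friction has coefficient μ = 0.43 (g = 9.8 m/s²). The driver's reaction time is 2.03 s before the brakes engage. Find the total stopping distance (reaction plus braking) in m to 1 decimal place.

86 km/h ÷ 3.6 = 23.8889 m/s.
a = μg = 0.43 × 9.8 = 4.214 m/s².
Reaction distance = v·t_r = 23.8889 × 2.03 = 48.494 m.
Braking distance = v²/(2a) = 23.8889² / (2 × 4.214) = 570.680 / 8.428 = 67.712 m.
Total = 48.494 + 67.712 = 116.206 m.

Total stopping distance ≈ 116.2 m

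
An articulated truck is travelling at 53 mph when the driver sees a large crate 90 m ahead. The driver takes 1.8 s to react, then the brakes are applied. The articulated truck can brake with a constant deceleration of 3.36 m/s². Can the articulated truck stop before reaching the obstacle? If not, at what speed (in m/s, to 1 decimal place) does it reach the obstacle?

No — it strikes the obstacle at 15.6 m/s

53 mph × 0.44704 = 23.6931 m/s.
Reaction distance = 23.6931 × 1.8 = 42.648 m.
Braking distance needed to stop: v²/(2a) = 561.363 / 6.720 = 83.536 m, so total needed = 42.648 + 83.536 = 126.184 m > 90 m — it cannot stop.
Distance remaining when braking begins: 90 − 42.648 = 47.352 m.
v² = v₀² − 2a·d = 561.363 − 2 × 3.360 × 47.352 = 243.158 m²/s².
v = √243.158 = 15.594 m/s.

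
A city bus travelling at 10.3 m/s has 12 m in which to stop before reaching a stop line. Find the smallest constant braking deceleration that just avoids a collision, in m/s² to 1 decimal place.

Required deceleration ≈ 4.4 m/s²

v² = 2a·d ⇒ a = v²/(2d) = 10.3000² / (2 × 12.000) = 106.090 / 24.000 = 4.4204 m/s².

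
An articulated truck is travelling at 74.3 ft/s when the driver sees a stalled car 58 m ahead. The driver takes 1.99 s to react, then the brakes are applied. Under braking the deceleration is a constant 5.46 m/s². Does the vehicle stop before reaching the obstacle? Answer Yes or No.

No

74.3 ft/s × 0.3048 = 22.6466 m/s.
Reaction distance = 22.6466 × 1.99 = 45.067 m.
Braking distance = v²/(2a) = 512.868 / 10.920 = 46.966 m.
Total stopping distance = 45.067 + 46.966 = 92.033 m, vs 58 m available — it cannot stop in time and overshoots by 92.033 − 58 = 34.033 m.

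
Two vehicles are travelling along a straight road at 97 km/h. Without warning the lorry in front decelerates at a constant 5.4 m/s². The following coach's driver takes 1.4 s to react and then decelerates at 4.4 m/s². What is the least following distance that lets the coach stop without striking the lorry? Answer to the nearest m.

97 km/h ÷ 3.6 = 26.9444 m/s.
Leader travels v²/(2a_L) = 726.001 / 10.800 = 67.222 m before stopping.
Follower covers v·t_r = 26.9444 × 1.4 = 37.722 m while reacting, then v²/(2a_F) = 726.001 / 8.800 = 82.500 m while braking, for a total of 37.722 + 82.500 = 120.222 m.
Since a_F ≤ a_L and the follower starts braking later, the follower is never slower than the leader, so the closest approach is when both have stopped.
Minimum gap = 120.222 − 67.222 = 53.000 m.

Minimum gap ≈ 53 m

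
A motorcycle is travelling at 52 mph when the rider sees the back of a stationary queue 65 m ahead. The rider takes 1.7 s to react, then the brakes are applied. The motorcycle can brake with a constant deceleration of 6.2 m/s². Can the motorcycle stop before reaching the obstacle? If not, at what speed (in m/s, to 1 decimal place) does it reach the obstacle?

No — it strikes the obstacle at 15.0 m/s

52 mph × 0.44704 = 23.2461 m/s.
Reaction distance = 23.2461 × 1.7 = 39.518 m.
Braking distance needed to stop: v²/(2a) = 540.381 / 12.400 = 43.579 m, so total needed = 39.518 + 43.579 = 83.097 m > 65 m — it cannot stop.
Distance remaining when braking begins: 65 − 39.518 = 25.482 m.
v² = v₀² − 2a·d = 540.381 − 2 × 6.200 × 25.482 = 224.404 m²/s².
v = √224.404 = 14.980 m/s.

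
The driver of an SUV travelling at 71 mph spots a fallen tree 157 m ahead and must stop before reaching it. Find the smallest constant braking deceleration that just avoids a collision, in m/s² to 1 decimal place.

71 mph × 0.44704 = 31.7398 m/s.
v² = 2a·d ⇒ a = v²/(2d) = 31.7398² / (2 × 157.000) = 1007.415 / 314.000 = 3.2083 m/s².

Required deceleration ≈ 3.2 m/s²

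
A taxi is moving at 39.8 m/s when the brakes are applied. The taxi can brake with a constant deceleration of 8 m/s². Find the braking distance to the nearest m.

Braking distance = v²/(2a) = 39.8000² / (2 × 8.000) = 1584.040 / 16.000 = 99.002 m.

Braking distance ≈ 99 m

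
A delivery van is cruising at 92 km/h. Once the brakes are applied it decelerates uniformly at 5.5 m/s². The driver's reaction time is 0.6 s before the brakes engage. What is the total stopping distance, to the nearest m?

Total stopping distance ≈ 75 m

92 km/h ÷ 3.6 = 25.5556 m/s.
Reaction distance = v·t_r = 25.5556 × 0.6 = 15.333 m.
Braking distance = v²/(2a) = 25.5556² / (2 × 5.500) = 653.089 / 11.000 = 59.372 m.
Total = 15.333 + 59.372 = 74.705 m.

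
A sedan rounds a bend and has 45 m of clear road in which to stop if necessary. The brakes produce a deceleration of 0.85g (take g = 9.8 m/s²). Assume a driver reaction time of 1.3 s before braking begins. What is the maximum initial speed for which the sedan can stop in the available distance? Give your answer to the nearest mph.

a = 0.85 × 9.8 = 8.330 m/s².
Stopping distance: v·t_r + v²/(2a) = 45 with t_r = 1.3 s and a = 8.330 m/s².
So v² + 21.658 v − 749.70 = 0.
Positive root: v = −a·t_r + √((a·t_r)² + 2a·d) = −10.829 + √(117.267 + 749.70) = 18.6153 m/s.
18.6153 m/s ÷ 0.44704 = 41.641 mph.

Maximum speed ≈ 42 mph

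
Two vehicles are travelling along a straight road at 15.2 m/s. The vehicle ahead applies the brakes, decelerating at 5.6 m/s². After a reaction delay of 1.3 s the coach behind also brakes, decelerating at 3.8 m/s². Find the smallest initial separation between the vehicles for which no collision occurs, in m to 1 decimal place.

Minimum gap ≈ 29.5 m

Leader travels v²/(2a_L) = 231.040 / 11.200 = 20.629 m before stopping.
Follower covers v·t_r = 15.2000 × 1.3 = 19.760 m while reacting, then v²/(2a_F) = 231.040 / 7.600 = 30.400 m while braking, for a total of 19.760 + 30.400 = 50.160 m.
Since a_F ≤ a_L and the follower starts braking later, the follower is never slower than the leader, so the closest approach is when both have stopped.
Minimum gap = 50.160 − 20.629 = 29.531 m.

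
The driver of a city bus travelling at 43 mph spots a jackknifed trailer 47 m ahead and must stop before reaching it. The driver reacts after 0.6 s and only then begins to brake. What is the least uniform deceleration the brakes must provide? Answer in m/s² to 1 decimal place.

Required deceleration ≈ 5.2 m/s²

43 mph × 0.44704 = 19.2227 m/s.
Distance covered during reaction = 19.2227 × 0.6 = 11.534 m.
Distance available for braking: 47 − 11.534 = 35.466 m.
v² = 2a·d ⇒ a = v²/(2d) = 19.2227² / (2 × 35.466) = 369.512 / 70.932 = 5.2094 m/s².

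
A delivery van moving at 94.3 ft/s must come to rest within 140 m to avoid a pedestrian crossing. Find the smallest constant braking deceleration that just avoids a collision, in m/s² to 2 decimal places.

Required deceleration ≈ 2.95 m/s²

94.3 ft/s × 0.3048 = 28.7426 m/s.
v² = 2a·d ⇒ a = v²/(2d) = 28.7426² / (2 × 140.000) = 826.137 / 280.000 = 2.9505 m/s².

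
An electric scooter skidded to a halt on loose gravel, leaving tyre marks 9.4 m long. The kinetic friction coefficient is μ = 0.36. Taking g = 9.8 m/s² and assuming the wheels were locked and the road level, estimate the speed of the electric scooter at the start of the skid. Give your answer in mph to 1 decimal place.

Initial speed ≈ 18.2 mph

Deceleration a = μg = 0.36 × 9.8 = 3.528 m/s².
v = √(2a·d) = √(2 × 3.528 × 9.4) = √66.326 = 8.1441 m/s.
= 8.1441 ÷ 0.44704 = 18.218 mph.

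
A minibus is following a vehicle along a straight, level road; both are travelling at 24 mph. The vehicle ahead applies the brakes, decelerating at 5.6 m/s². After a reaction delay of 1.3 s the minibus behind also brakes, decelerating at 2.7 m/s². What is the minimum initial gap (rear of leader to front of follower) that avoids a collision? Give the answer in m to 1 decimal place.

Minimum gap ≈ 25.0 m

24 mph × 0.44704 = 10.7290 m/s.
Leader travels v²/(2a_L) = 115.111 / 11.200 = 10.278 m before stopping.
Follower covers v·t_r = 10.7290 × 1.3 = 13.948 m while reacting, then v²/(2a_F) = 115.111 / 5.400 = 21.317 m while braking, for a total of 13.948 + 21.317 = 35.265 m.
Since a_F ≤ a_L and the follower starts braking later, the follower is never slower than the leader, so the closest approach is when both have stopped.
Minimum gap = 35.265 − 10.278 = 24.987 m.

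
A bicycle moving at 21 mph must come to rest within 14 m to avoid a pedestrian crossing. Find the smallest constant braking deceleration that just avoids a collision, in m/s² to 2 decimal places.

Required deceleration ≈ 3.15 m/s²

21 mph × 0.44704 = 9.3878 m/s.
v² = 2a·d ⇒ a = v²/(2d) = 9.3878² / (2 × 14.000) = 88.131 / 28.000 = 3.1475 m/s².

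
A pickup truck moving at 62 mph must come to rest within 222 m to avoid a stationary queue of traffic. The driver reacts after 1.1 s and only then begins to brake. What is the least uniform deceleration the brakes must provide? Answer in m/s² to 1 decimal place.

Required deceleration ≈ 2.0 m/s²

62 mph × 0.44704 = 27.7165 m/s.
Distance covered during reaction = 27.7165 × 1.1 = 30.488 m.
Distance available for braking: 222 − 30.488 = 191.512 m.
v² = 2a·d ⇒ a = v²/(2d) = 27.7165² / (2 × 191.512) = 768.204 / 383.024 = 2.0056 m/s².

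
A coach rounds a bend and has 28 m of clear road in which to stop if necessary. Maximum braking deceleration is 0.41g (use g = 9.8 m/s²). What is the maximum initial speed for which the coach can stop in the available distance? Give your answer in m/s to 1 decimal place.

a = 0.41 × 9.8 = 4.018 m/s².
v²/(2a) = d ⇒ v = √(2 × 4.018 × 28) = √225.01 = 15.0003 m/s.

Maximum speed ≈ 15.0 m/s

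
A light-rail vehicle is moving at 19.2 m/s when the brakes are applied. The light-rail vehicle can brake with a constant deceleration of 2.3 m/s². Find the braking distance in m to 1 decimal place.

Braking distance = v²/(2a) = 19.2000² / (2 × 2.300) = 368.640 / 4.600 = 80.139 m.

Braking distance ≈ 80.1 m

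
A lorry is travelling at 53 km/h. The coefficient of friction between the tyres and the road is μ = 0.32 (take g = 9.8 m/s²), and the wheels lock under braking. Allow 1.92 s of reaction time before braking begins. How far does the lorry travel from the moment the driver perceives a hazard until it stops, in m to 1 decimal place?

Total stopping distance ≈ 62.8 m

53 km/h ÷ 3.6 = 14.7222 m/s.
a = μg = 0.32 × 9.8 = 3.136 m/s².
Reaction distance = v·t_r = 14.7222 × 1.92 = 28.267 m.
Braking distance = v²/(2a) = 14.7222² / (2 × 3.136) = 216.743 / 6.272 = 34.557 m.
Total = 28.267 + 34.557 = 62.824 m.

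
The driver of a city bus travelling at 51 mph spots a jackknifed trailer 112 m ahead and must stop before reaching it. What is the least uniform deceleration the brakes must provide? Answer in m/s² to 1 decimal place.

Required deceleration ≈ 2.3 m/s²

51 mph × 0.44704 = 22.7990 m/s.
v² = 2a·d ⇒ a = v²/(2d) = 22.7990² / (2 × 112.000) = 519.794 / 224.000 = 2.3205 m/s².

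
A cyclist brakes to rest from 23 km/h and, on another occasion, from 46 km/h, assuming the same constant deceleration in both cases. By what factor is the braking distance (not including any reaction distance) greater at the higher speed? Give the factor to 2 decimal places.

Factor ≈ 4.00

Braking distance d = v²/(2a), so with a fixed, d ∝ v².
Factor = (46/23)² = 2.0000² = 4.0000.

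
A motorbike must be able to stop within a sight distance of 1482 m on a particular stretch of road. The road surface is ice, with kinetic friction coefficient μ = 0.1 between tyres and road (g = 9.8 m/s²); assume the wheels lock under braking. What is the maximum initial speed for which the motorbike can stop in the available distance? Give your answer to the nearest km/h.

Maximum speed ≈ 194 km/h

a = μg = 0.1 × 9.8 = 0.980 m/s².
v²/(2a) = d ⇒ v = √(2 × 0.980 × 1482) = √2904.72 = 53.8955 m/s.
53.8955 m/s × 3.6 = 194.024 km/h.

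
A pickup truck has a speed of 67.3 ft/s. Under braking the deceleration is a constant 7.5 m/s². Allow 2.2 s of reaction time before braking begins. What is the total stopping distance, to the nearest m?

Total stopping distance ≈ 73 m

67.3 ft/s × 0.3048 = 20.5130 m/s.
Reaction distance = v·t_r = 20.5130 × 2.2 = 45.129 m.
Braking distance = v²/(2a) = 20.5130² / (2 × 7.500) = 420.783 / 15.000 = 28.052 m.
Total = 45.129 + 28.052 = 73.181 m.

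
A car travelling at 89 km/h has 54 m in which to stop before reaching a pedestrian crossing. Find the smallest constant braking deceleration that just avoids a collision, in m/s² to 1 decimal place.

Required deceleration ≈ 5.7 m/s²

89 km/h ÷ 3.6 = 24.7222 m/s.
v² = 2a·d ⇒ a = v²/(2d) = 24.7222² / (2 × 54.000) = 611.187 / 108.000 = 5.6591 m/s².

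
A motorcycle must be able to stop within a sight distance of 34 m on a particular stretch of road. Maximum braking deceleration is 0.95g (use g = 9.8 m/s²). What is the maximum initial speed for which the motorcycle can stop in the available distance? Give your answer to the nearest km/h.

a = 0.95 × 9.8 = 9.310 m/s².
v²/(2a) = d ⇒ v = √(2 × 9.310 × 34) = √633.08 = 25.1611 m/s.
25.1611 m/s × 3.6 = 90.580 km/h.

Maximum speed ≈ 91 km/h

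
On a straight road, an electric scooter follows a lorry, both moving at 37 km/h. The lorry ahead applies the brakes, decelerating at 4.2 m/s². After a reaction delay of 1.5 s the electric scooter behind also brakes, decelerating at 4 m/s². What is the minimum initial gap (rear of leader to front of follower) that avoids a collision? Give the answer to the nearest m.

Minimum gap ≈ 16 m

37 km/h ÷ 3.6 = 10.2778 m/s.
Leader travels v²/(2a_L) = 105.633 / 8.400 = 12.575 m before stopping.
Follower covers v·t_r = 10.2778 × 1.5 = 15.417 m while reacting, then v²/(2a_F) = 105.633 / 8.000 = 13.204 m while braking, for a total of 15.417 + 13.204 = 28.621 m.
Since a_F ≤ a_L and the follower starts braking later, the follower is never slower than the leader, so the closest approach is when both have stopped.
Minimum gap = 28.621 − 12.575 = 16.046 m.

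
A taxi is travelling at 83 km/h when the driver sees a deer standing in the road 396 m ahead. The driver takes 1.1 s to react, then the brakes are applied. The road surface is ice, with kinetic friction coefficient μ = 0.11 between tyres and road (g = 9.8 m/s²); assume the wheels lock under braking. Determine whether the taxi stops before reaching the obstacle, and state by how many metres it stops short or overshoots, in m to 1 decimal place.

83 km/h ÷ 3.6 = 23.0556 m/s.
a = μg = 0.11 × 9.8 = 1.078 m/s².
Reaction distance = 23.0556 × 1.1 = 25.361 m.
Braking distance = v²/(2a) = 531.561 / 2.156 = 246.550 m.
Total stopping distance = 25.361 + 246.550 = 271.911 m, vs 396 m available — it stops with 396 − 271.911 = 124.089 m to spare.

Yes — it stops 124.1 m short of the obstacle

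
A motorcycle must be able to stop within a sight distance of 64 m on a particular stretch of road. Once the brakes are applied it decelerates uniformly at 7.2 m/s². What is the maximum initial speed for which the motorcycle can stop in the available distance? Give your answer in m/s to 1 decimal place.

Maximum speed ≈ 30.4 m/s

v²/(2a) = d ⇒ v = √(2 × 7.200 × 64) = √921.60 = 30.3579 m/s.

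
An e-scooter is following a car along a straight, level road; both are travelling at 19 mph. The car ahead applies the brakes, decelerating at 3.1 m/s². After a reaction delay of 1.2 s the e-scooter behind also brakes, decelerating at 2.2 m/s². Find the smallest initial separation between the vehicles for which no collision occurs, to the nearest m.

19 mph × 0.44704 = 8.4938 m/s.
Leader travels v²/(2a_L) = 72.145 / 6.200 = 11.636 m before stopping.
Follower covers v·t_r = 8.4938 × 1.2 = 10.193 m while reacting, then v²/(2a_F) = 72.145 / 4.400 = 16.397 m while braking, for a total of 10.193 + 16.397 = 26.590 m.
Since a_F ≤ a_L and the follower starts braking later, the follower is never slower than the leader, so the closest approach is when both have stopped.
Minimum gap = 26.590 − 11.636 = 14.954 m.

Minimum gap ≈ 15 m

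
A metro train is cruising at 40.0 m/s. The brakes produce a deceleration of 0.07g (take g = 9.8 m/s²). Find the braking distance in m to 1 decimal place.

Braking distance ≈ 1166.2 m

a = 0.07 × 9.8 = 0.686 m/s².
Braking distance = v²/(2a) = 40.0000² / (2 × 0.686) = 1600.000 / 1.372 = 1166.181 m.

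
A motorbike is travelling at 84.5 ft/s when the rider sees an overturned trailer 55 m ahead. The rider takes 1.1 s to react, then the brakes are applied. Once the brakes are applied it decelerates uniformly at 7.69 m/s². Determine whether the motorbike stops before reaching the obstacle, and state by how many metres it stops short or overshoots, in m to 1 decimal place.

No — it overshoots by 16.5 m

84.5 ft/s × 0.3048 = 25.7556 m/s.
Reaction distance = 25.7556 × 1.1 = 28.331 m.
Braking distance = v²/(2a) = 663.351 / 15.380 = 43.131 m.
Total stopping distance = 28.331 + 43.131 = 71.462 m, vs 55 m available — it cannot stop in time and overshoots by 71.462 − 55 = 16.462 m.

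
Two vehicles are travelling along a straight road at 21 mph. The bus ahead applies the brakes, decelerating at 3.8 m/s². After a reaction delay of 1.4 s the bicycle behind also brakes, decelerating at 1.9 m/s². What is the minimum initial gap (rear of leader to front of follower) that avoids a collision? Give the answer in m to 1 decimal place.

21 mph × 0.44704 = 9.3878 m/s.
Leader travels v²/(2a_L) = 88.131 / 7.600 = 11.596 m before stopping.
Follower covers v·t_r = 9.3878 × 1.4 = 13.143 m while reacting, then v²/(2a_F) = 88.131 / 3.800 = 23.192 m while braking, for a total of 13.143 + 23.192 = 36.335 m.
Since a_F ≤ a_L and the follower starts braking later, the follower is never slower than the leader, so the closest approach is when both have stopped.
Minimum gap = 36.335 − 11.596 = 24.739 m.

Minimum gap ≈ 24.7 m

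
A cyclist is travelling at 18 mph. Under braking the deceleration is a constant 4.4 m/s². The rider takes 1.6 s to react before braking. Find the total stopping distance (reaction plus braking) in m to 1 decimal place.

18 mph × 0.44704 = 8.0467 m/s.
Reaction distance = v·t_r = 8.0467 × 1.6 = 12.875 m.
Braking distance = v²/(2a) = 8.0467² / (2 × 4.400) = 64.749 / 8.800 = 7.358 m.
Total = 12.875 + 7.358 = 20.233 m.

Total stopping distance ≈ 20.2 m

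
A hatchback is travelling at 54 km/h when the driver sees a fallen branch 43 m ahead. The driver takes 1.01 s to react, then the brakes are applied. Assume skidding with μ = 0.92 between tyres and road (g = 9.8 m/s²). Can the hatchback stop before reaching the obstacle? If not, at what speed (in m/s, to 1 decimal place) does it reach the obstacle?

Yes — it stops about 15.4 m short of the obstacle, so it never reaches it

54 km/h ÷ 3.6 = 15.0000 m/s.
a = μg = 0.92 × 9.8 = 9.016 m/s².
Reaction distance = 15.0000 × 1.01 = 15.150 m.
Braking distance = v²/(2a) = 225.000 / 18.032 = 12.478 m.
Total stopping distance = 15.150 + 12.478 = 27.628 m, vs 43 m available — it stops with 43 − 27.628 = 15.372 m to spare.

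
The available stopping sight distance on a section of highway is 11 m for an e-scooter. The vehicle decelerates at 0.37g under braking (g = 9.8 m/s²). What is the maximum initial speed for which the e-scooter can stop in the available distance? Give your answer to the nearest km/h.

a = 0.37 × 9.8 = 3.626 m/s².
v²/(2a) = d ⇒ v = √(2 × 3.626 × 11) = √79.77 = 8.9314 m/s.
8.9314 m/s × 3.6 = 32.153 km/h.

Maximum speed ≈ 32 km/h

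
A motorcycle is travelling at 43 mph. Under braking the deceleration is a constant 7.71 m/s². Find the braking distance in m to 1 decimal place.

Braking distance ≈ 24.0 m

43 mph × 0.44704 = 19.2227 m/s.
Braking distance = v²/(2a) = 19.2227² / (2 × 7.710) = 369.512 / 15.420 = 23.963 m.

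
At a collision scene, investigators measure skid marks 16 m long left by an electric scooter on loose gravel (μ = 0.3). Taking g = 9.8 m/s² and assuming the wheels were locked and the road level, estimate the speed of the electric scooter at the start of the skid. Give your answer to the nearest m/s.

Deceleration a = μg = 0.3 × 9.8 = 2.940 m/s².
v = √(2a·d) = √(2 × 2.940 × 16) = √94.080 = 9.6995 m/s.

Initial speed ≈ 10 m/s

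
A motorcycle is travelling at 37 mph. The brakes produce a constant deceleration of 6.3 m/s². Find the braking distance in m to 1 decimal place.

37 mph × 0.44704 = 16.5405 m/s.
Braking distance = v²/(2a) = 16.5405² / (2 × 6.300) = 273.588 / 12.600 = 21.713 m.

Braking distance ≈ 21.7 m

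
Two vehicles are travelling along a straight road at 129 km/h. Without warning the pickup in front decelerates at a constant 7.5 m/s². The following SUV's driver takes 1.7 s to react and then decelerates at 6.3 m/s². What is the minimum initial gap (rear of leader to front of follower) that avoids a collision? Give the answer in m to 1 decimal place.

Minimum gap ≈ 77.2 m

129 km/h ÷ 3.6 = 35.8333 m/s.
Leader travels v²/(2a_L) = 1284.025 / 15.000 = 85.602 m before stopping.
Follower covers v·t_r = 35.8333 × 1.7 = 60.917 m while reacting, then v²/(2a_F) = 1284.025 / 12.600 = 101.907 m while braking, for a total of 60.917 + 101.907 = 162.824 m.
Since a_F ≤ a_L and the follower starts braking later, the follower is never slower than the leader, so the closest approach is when both have stopped.
Minimum gap = 162.824 − 85.602 = 77.222 m.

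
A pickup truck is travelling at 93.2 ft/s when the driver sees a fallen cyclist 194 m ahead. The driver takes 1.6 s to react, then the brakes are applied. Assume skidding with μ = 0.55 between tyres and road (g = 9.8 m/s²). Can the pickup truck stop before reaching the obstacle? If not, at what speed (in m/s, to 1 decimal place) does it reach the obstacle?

Yes — it stops about 73.7 m short of the obstacle, so it never reaches it

93.2 ft/s × 0.3048 = 28.4074 m/s.
a = μg = 0.55 × 9.8 = 5.390 m/s².
Reaction distance = 28.4074 × 1.6 = 45.452 m.
Braking distance = v²/(2a) = 806.980 / 10.780 = 74.859 m.
Total stopping distance = 45.452 + 74.859 = 120.311 m, vs 194 m available — it stops with 194 − 120.311 = 73.689 m to spare.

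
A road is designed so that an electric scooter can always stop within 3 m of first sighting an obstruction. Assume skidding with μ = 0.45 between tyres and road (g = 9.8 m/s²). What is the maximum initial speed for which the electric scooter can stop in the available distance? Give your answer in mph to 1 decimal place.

a = μg = 0.45 × 9.8 = 4.410 m/s².
v²/(2a) = d ⇒ v = √(2 × 4.410 × 3) = √26.46 = 5.1439 m/s.
5.1439 m/s ÷ 0.44704 = 11.507 mph.

Maximum speed ≈ 11.5 mph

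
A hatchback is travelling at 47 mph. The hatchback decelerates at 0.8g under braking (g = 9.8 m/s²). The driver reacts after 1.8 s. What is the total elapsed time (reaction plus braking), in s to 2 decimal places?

Total time ≈ 4.48 s

47 mph × 0.44704 = 21.0109 m/s.
a = 0.8 × 9.8 = 7.840 m/s².
Braking time = v/a = 21.0109 / 7.840 = 2.680 s.
Total = 1.8 + 2.680 = 4.480 s.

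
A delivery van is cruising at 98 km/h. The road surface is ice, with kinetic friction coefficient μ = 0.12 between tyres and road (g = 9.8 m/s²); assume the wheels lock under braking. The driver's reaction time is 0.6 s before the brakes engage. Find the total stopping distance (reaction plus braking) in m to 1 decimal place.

98 km/h ÷ 3.6 = 27.2222 m/s.
a = μg = 0.12 × 9.8 = 1.176 m/s².
Reaction distance = v·t_r = 27.2222 × 0.6 = 16.333 m.
Braking distance = v²/(2a) = 27.2222² / (2 × 1.176) = 741.048 / 2.352 = 315.071 m.
Total = 16.333 + 315.071 = 331.404 m.

Total stopping distance ≈ 331.4 m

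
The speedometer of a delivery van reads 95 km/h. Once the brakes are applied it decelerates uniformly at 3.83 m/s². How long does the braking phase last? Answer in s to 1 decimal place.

95 km/h ÷ 3.6 = 26.3889 m/s.
Braking time = v/a = 26.3889 / 3.830 = 6.890 s.

Braking time ≈ 6.9 s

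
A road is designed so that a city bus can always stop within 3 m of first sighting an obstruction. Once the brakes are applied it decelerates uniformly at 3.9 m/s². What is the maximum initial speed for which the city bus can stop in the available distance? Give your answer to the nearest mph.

v²/(2a) = d ⇒ v = √(2 × 3.900 × 3) = √23.40 = 4.8374 m/s.
4.8374 m/s ÷ 0.44704 = 10.821 mph.

Maximum speed ≈ 11 mph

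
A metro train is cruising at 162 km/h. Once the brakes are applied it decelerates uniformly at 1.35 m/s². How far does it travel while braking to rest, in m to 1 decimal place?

162 km/h ÷ 3.6 = 45.0000 m/s.
Braking distance = v²/(2a) = 45.0000² / (2 × 1.350) = 2025.000 / 2.700 = 750.000 m.

Braking distance ≈ 750.0 m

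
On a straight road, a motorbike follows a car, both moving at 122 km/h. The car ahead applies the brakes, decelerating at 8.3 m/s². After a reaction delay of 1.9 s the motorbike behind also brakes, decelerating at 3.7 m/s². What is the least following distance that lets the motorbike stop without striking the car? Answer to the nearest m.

122 km/h ÷ 3.6 = 33.8889 m/s.
Leader travels v²/(2a_L) = 1148.458 / 16.600 = 69.184 m before stopping.
Follower covers v·t_r = 33.8889 × 1.9 = 64.389 m while reacting, then v²/(2a_F) = 1148.458 / 7.400 = 155.197 m while braking, for a total of 64.389 + 155.197 = 219.586 m.
Since a_F ≤ a_L and the follower starts braking later, the follower is never slower than the leader, so the closest approach is when both have stopped.
Minimum gap = 219.586 − 69.184 = 150.402 m.

Minimum gap ≈ 150 m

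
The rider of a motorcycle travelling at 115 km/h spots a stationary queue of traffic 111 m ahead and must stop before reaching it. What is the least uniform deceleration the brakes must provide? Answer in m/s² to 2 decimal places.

115 km/h ÷ 3.6 = 31.9444 m/s.
v² = 2a·d ⇒ a = v²/(2d) = 31.9444² / (2 × 111.000) = 1020.445 / 222.000 = 4.5966 m/s².

Required deceleration ≈ 4.60 m/s²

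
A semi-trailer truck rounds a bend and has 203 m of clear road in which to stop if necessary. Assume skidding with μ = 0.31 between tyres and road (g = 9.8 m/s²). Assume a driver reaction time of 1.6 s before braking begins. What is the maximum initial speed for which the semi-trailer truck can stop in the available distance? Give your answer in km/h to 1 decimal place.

Maximum speed ≈ 110.1 km/h

a = μg = 0.31 × 9.8 = 3.038 m/s².
Stopping distance: v·t_r + v²/(2a) = 203 with t_r = 1.6 s and a = 3.038 m/s².
So v² + 9.722 v − 1233.43 = 0.
Positive root: v = −a·t_r + √((a·t_r)² + 2a·d) = −4.861 + √(23.629 + 1233.43) = 30.5940 m/s.
30.5940 m/s × 3.6 = 110.138 km/h.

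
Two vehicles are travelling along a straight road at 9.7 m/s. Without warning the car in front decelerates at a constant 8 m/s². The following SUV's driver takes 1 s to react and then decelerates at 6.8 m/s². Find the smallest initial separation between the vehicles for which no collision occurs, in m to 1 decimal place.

Leader travels v²/(2a_L) = 94.090 / 16.000 = 5.881 m before stopping.
Follower covers v·t_r = 9.7000 × 1 = 9.700 m while reacting, then v²/(2a_F) = 94.090 / 13.600 = 6.918 m while braking, for a total of 9.700 + 6.918 = 16.618 m.
Since a_F ≤ a_L and the follower starts braking later, the follower is never slower than the leader, so the closest approach is when both have stopped.
Minimum gap = 16.618 − 5.881 = 10.737 m.

Minimum gap ≈ 10.7 m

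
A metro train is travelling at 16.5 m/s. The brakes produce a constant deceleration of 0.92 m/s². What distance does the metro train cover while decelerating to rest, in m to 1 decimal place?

Braking distance ≈ 148.0 m

Braking distance = v²/(2a) = 16.5000² / (2 × 0.920) = 272.250 / 1.840 = 147.962 m.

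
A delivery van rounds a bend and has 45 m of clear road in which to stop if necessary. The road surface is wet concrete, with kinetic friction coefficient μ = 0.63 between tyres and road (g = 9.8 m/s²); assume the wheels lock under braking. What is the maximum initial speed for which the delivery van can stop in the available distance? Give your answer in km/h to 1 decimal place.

Maximum speed ≈ 84.9 km/h

a = μg = 0.63 × 9.8 = 6.174 m/s².
v²/(2a) = d ⇒ v = √(2 × 6.174 × 45) = √555.66 = 23.5724 m/s.
23.5724 m/s × 3.6 = 84.861 km/h.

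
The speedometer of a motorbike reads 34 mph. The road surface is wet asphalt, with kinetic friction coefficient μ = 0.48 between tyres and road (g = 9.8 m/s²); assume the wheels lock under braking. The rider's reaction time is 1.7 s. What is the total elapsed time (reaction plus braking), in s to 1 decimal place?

34 mph × 0.44704 = 15.1994 m/s.
a = μg = 0.48 × 9.8 = 4.704 m/s².
Braking time = v/a = 15.1994 / 4.704 = 3.231 s.
Total = 1.7 + 3.231 = 4.931 s.

Total time ≈ 4.9 s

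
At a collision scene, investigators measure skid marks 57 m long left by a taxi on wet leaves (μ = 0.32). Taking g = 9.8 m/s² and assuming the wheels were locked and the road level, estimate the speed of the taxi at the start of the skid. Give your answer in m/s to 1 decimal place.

Deceleration a = μg = 0.32 × 9.8 = 3.136 m/s².
v = √(2a·d) = √(2 × 3.136 × 57) = √357.504 = 18.9078 m/s.

Initial speed ≈ 18.9 m/s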